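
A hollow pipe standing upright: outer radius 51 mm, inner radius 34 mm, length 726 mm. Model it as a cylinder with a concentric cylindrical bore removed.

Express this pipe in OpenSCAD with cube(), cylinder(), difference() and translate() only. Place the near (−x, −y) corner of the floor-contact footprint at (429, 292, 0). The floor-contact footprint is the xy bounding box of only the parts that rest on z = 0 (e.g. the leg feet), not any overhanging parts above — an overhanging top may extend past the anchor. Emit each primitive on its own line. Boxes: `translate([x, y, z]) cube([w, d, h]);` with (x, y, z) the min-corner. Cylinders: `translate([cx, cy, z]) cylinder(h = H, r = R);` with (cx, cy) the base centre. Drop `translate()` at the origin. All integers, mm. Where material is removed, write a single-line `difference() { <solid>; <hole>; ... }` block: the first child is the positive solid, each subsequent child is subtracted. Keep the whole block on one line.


difference() { translate([480, 343, 0]) cylinder(h = 726, r = 51); translate([480, 343, 0]) cylinder(h = 726, r = 34); }


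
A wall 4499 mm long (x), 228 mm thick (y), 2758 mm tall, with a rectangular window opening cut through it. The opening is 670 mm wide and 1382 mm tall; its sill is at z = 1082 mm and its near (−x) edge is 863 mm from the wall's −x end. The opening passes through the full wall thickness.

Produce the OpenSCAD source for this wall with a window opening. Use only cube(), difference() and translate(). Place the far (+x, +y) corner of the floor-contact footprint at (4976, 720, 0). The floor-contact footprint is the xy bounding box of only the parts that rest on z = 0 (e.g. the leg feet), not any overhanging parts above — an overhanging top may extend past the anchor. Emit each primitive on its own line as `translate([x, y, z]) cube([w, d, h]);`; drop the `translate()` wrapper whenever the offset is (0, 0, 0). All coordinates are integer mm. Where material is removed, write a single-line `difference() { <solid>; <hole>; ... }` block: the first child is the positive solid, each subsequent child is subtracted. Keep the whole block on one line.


difference() { translate([477, 492, 0]) cube([4499, 228, 2758]); translate([1340, 492, 1082]) cube([670, 228, 1382]); }


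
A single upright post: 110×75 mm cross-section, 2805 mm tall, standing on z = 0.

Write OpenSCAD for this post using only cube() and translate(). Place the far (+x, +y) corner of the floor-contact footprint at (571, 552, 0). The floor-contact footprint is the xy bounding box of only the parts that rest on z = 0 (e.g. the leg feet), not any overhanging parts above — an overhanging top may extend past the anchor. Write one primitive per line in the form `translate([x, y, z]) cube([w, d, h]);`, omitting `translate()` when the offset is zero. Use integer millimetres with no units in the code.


translate([461, 477, 0]) cube([110, 75, 2805]);


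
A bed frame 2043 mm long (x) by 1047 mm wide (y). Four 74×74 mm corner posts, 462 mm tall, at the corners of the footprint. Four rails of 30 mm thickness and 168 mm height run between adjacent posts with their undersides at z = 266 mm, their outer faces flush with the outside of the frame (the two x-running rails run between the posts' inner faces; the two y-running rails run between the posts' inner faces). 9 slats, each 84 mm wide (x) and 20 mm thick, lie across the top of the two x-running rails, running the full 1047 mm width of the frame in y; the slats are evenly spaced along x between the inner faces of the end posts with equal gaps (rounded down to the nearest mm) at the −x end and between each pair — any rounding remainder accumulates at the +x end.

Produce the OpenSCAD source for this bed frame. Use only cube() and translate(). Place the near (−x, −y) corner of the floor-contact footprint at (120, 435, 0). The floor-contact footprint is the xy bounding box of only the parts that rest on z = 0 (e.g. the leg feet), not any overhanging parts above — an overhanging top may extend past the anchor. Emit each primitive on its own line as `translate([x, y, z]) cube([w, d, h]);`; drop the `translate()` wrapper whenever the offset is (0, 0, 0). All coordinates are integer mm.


translate([120, 435, 0]) cube([74, 74, 462]);
translate([120, 1408, 0]) cube([74, 74, 462]);
translate([2089, 435, 0]) cube([74, 74, 462]);
translate([2089, 1408, 0]) cube([74, 74, 462]);
translate([194, 435, 266]) cube([1895, 30, 168]);
translate([194, 1452, 266]) cube([1895, 30, 168]);
translate([120, 509, 266]) cube([30, 899, 168]);
translate([2133, 509, 266]) cube([30, 899, 168]);
translate([307, 435, 434]) cube([84, 1047, 20]);
translate([504, 435, 434]) cube([84, 1047, 20]);
translate([701, 435, 434]) cube([84, 1047, 20]);
translate([898, 435, 434]) cube([84, 1047, 20]);
translate([1095, 435, 434]) cube([84, 1047, 20]);
translate([1292, 435, 434]) cube([84, 1047, 20]);
translate([1489, 435, 434]) cube([84, 1047, 20]);
translate([1686, 435, 434]) cube([84, 1047, 20]);
translate([1883, 435, 434]) cube([84, 1047, 20]);


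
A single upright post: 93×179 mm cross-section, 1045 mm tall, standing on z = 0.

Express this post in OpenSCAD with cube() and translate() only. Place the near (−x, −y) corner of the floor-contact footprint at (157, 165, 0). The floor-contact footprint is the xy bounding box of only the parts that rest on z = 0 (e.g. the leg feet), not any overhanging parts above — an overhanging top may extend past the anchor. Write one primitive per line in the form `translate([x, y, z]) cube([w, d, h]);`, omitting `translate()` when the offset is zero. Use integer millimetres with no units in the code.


translate([157, 165, 0]) cube([93, 179, 1045]);


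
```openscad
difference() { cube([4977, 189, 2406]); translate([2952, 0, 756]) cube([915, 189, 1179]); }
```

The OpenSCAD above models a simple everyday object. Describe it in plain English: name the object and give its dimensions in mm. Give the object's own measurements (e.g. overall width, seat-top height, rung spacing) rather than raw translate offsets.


A wall 4977 mm long (x), 189 mm thick (y), 2406 mm tall, with a rectangular window opening cut through it. The opening is 915 mm wide and 1179 mm tall; its sill is at z = 756 mm and its near (−x) edge is 2952 mm from the wall's −x end. The opening passes through the full wall thickness.


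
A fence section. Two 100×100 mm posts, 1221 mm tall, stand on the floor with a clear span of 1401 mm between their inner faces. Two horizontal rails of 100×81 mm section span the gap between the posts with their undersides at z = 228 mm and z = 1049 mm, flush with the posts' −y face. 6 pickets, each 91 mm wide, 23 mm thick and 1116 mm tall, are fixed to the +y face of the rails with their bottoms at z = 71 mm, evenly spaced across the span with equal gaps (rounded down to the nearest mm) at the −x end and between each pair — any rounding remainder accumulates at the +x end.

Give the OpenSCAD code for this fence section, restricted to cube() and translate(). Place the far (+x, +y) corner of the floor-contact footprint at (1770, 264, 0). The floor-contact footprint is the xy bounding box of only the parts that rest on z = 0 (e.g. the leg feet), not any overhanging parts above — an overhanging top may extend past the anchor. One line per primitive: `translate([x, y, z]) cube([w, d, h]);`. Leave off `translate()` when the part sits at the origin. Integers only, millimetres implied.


translate([169, 164, 0]) cube([100, 100, 1221]);
translate([1670, 164, 0]) cube([100, 100, 1221]);
translate([269, 164, 228]) cube([1401, 100, 81]);
translate([269, 164, 1049]) cube([1401, 100, 81]);
translate([391, 264, 71]) cube([91, 23, 1116]);
translate([604, 264, 71]) cube([91, 23, 1116]);
translate([817, 264, 71]) cube([91, 23, 1116]);
translate([1030, 264, 71]) cube([91, 23, 1116]);
translate([1243, 264, 71]) cube([91, 23, 1116]);
translate([1456, 264, 71]) cube([91, 23, 1116]);


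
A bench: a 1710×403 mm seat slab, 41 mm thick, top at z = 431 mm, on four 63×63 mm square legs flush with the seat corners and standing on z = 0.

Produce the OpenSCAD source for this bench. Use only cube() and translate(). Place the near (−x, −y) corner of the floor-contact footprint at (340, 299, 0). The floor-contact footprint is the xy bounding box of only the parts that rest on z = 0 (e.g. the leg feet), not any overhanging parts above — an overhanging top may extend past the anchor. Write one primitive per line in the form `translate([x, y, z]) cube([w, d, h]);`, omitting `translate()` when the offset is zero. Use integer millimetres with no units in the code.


translate([340, 299, 390]) cube([1710, 403, 41]);
translate([340, 299, 0]) cube([63, 63, 390]);
translate([340, 639, 0]) cube([63, 63, 390]);
translate([1987, 299, 0]) cube([63, 63, 390]);
translate([1987, 639, 0]) cube([63, 63, 390]);


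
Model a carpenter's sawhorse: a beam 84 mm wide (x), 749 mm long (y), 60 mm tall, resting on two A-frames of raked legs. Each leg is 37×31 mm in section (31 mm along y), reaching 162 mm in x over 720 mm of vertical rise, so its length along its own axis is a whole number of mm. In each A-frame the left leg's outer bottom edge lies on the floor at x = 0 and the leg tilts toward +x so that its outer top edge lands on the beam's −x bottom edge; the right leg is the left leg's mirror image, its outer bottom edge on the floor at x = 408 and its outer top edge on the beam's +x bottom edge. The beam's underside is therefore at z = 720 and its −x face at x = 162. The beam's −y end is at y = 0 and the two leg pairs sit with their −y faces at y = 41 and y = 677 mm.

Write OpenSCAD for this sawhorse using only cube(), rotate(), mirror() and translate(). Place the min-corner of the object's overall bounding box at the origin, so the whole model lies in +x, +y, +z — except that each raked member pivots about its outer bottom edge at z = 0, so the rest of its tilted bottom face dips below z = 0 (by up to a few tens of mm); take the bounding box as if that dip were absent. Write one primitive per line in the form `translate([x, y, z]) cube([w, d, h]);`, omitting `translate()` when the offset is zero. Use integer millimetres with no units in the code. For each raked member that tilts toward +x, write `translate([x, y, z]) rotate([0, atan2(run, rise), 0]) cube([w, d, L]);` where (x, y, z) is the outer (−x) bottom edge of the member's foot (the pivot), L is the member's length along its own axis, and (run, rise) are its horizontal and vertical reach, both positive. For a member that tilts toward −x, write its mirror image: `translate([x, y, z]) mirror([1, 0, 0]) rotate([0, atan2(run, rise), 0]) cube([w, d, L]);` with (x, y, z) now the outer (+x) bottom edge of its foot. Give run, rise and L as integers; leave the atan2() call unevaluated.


translate([162, 0, 720]) cube([84, 749, 60]);
translate([0, 41, 0]) rotate([0, atan2(162, 720), 0]) cube([37, 31, 738]);
translate([408, 41, 0]) mirror([1, 0, 0]) rotate([0, atan2(162, 720), 0]) cube([37, 31, 738]);
translate([0, 677, 0]) rotate([0, atan2(162, 720), 0]) cube([37, 31, 738]);
translate([408, 677, 0]) mirror([1, 0, 0]) rotate([0, atan2(162, 720), 0]) cube([37, 31, 738]);


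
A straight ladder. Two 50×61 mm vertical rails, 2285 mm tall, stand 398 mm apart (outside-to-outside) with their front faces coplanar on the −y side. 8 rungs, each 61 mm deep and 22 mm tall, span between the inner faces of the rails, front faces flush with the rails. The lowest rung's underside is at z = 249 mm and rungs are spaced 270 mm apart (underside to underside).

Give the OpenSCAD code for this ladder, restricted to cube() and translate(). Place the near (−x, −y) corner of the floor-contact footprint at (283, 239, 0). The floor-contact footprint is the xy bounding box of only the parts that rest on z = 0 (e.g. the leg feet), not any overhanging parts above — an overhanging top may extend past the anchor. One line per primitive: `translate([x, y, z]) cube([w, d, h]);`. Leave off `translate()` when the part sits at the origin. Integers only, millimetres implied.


translate([283, 239, 0]) cube([50, 61, 2285]);
translate([631, 239, 0]) cube([50, 61, 2285]);
translate([333, 239, 249]) cube([298, 61, 22]);
translate([333, 239, 519]) cube([298, 61, 22]);
translate([333, 239, 789]) cube([298, 61, 22]);
translate([333, 239, 1059]) cube([298, 61, 22]);
translate([333, 239, 1329]) cube([298, 61, 22]);
translate([333, 239, 1599]) cube([298, 61, 22]);
translate([333, 239, 1869]) cube([298, 61, 22]);
translate([333, 239, 2139]) cube([298, 61, 22]);


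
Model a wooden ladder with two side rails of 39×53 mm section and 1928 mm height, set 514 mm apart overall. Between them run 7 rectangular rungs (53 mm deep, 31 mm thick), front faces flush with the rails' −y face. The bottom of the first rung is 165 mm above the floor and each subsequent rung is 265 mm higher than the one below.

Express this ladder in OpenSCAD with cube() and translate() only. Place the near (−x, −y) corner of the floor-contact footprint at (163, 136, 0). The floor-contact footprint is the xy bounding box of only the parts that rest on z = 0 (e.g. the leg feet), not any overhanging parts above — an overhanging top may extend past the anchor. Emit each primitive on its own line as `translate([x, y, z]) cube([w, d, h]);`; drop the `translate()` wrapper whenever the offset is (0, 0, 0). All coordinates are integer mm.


translate([163, 136, 0]) cube([39, 53, 1928]);
translate([638, 136, 0]) cube([39, 53, 1928]);
translate([202, 136, 165]) cube([436, 53, 31]);
translate([202, 136, 430]) cube([436, 53, 31]);
translate([202, 136, 695]) cube([436, 53, 31]);
translate([202, 136, 960]) cube([436, 53, 31]);
translate([202, 136, 1225]) cube([436, 53, 31]);
translate([202, 136, 1490]) cube([436, 53, 31]);
translate([202, 136, 1755]) cube([436, 53, 31]);


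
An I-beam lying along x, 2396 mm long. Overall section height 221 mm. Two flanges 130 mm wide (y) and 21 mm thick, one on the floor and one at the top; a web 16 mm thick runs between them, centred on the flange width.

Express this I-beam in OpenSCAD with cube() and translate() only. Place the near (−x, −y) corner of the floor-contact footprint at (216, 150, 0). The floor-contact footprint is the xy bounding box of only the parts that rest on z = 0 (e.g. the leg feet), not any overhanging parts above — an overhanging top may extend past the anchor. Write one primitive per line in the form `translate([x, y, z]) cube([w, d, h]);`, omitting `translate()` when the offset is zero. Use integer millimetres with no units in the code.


translate([216, 150, 0]) cube([2396, 130, 21]);
translate([216, 207, 21]) cube([2396, 16, 179]);
translate([216, 150, 200]) cube([2396, 130, 21]);


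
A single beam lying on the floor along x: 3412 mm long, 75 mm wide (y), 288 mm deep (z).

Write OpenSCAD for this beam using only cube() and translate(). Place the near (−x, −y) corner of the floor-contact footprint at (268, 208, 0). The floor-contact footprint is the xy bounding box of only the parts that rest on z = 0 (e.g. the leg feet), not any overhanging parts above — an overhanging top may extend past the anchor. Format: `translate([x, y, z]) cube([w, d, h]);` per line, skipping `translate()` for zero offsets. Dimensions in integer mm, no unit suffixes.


translate([268, 208, 0]) cube([3412, 75, 288]);


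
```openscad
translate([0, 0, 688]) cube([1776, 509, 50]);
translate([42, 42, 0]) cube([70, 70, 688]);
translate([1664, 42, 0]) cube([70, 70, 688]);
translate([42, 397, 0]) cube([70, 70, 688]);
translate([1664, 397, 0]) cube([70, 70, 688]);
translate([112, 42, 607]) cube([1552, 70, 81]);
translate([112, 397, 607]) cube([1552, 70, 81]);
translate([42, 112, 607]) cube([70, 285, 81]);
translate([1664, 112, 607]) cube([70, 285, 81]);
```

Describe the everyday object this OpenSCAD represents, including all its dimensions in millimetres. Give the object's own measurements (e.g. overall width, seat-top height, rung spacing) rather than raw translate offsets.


A rectangular dining table. The top is 1776×509×50 mm with its upper surface at z = 738 mm. It stands on four 70×70 mm square legs, each inset 42 mm from the nearest pair of top edges, running from the floor to the underside of the top. Four apron rails, 70 mm thick and 81 mm tall, run between adjacent legs with their top edges flush with the underside of the top and their outer faces flush with the legs' outer faces.


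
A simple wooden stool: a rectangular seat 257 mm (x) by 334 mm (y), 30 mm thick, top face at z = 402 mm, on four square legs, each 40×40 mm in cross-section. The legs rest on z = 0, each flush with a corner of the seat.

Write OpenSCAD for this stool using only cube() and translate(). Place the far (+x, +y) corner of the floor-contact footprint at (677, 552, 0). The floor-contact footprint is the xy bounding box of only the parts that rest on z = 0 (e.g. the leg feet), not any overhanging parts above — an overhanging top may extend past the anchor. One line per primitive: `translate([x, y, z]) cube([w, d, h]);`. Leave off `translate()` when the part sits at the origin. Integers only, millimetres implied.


translate([420, 218, 372]) cube([257, 334, 30]);
translate([420, 218, 0]) cube([40, 40, 372]);
translate([637, 218, 0]) cube([40, 40, 372]);
translate([420, 512, 0]) cube([40, 40, 372]);
translate([637, 512, 0]) cube([40, 40, 372]);


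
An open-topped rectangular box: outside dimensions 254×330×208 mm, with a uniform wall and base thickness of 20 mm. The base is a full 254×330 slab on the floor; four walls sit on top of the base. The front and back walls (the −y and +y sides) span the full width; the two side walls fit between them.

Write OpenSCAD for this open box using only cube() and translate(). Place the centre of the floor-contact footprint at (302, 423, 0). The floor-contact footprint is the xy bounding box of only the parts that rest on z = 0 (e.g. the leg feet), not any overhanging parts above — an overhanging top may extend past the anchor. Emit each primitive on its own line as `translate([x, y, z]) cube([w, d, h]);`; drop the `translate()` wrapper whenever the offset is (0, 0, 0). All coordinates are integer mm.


translate([175, 258, 0]) cube([254, 330, 20]);
translate([175, 258, 20]) cube([254, 20, 188]);
translate([175, 568, 20]) cube([254, 20, 188]);
translate([175, 278, 20]) cube([20, 290, 188]);
translate([409, 278, 20]) cube([20, 290, 188]);


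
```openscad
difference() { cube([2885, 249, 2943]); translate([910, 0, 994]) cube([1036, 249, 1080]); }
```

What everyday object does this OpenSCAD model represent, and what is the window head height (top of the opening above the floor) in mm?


A wall with a window opening. The window head height is 2074 mm.

A wall with a rectangular opening subtracted — a window. Sill at z = 994, opening 1080 mm tall, so the head is at 994 + 1080 = 2074 mm.


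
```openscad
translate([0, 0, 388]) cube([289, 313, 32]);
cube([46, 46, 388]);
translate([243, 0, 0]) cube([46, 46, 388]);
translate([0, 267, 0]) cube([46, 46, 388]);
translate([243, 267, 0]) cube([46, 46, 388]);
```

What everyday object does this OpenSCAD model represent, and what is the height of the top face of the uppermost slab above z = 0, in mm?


A stool. The seat height is 420 mm.

A 289×313×32 slab at z = 388 on four corner posts — a stool. The seat top is 388 + 32 = 420 mm.


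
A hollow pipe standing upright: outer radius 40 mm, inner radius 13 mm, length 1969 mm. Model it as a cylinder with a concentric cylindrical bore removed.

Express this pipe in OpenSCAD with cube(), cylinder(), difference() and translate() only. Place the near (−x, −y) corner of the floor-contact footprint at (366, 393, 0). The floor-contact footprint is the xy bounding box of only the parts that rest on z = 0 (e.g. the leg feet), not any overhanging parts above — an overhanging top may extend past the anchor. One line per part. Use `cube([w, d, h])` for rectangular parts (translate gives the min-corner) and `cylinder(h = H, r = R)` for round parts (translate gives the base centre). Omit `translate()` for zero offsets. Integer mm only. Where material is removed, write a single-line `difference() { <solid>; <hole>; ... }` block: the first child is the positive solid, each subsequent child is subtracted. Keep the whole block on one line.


difference() { translate([406, 433, 0]) cylinder(h = 1969, r = 40); translate([406, 433, 0]) cylinder(h = 1969, r = 13); }


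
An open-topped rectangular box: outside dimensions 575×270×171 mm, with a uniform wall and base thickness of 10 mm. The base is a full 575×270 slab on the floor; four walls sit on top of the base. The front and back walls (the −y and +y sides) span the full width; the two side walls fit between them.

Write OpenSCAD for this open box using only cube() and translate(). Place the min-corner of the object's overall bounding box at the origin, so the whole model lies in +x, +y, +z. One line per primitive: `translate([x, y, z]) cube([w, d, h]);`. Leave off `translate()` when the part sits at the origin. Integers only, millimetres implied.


cube([575, 270, 10]);
translate([0, 0, 10]) cube([575, 10, 161]);
translate([0, 260, 10]) cube([575, 10, 161]);
translate([0, 10, 10]) cube([10, 250, 161]);
translate([565, 10, 10]) cube([10, 250, 161]);


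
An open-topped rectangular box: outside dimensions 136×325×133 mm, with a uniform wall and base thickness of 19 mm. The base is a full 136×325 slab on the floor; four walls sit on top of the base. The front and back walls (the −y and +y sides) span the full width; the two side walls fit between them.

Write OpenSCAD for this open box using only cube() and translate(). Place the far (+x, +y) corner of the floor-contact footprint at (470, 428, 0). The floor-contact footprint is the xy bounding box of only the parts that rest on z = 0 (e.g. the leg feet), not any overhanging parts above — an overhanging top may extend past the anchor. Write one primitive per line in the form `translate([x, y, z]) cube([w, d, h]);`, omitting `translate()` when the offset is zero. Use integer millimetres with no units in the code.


translate([334, 103, 0]) cube([136, 325, 19]);
translate([334, 103, 19]) cube([136, 19, 114]);
translate([334, 409, 19]) cube([136, 19, 114]);
translate([334, 122, 19]) cube([19, 287, 114]);
translate([451, 122, 19]) cube([19, 287, 114]);


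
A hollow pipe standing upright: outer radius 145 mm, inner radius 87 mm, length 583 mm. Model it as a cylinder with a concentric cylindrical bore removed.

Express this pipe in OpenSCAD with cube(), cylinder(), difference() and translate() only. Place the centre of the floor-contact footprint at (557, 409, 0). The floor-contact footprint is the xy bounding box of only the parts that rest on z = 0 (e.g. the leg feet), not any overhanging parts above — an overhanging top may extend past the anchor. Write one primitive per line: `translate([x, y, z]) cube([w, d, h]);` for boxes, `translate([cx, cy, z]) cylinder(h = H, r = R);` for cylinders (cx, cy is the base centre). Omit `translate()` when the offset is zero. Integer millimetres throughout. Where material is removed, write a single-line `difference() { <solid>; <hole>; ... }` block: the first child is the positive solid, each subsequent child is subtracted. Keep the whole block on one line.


difference() { translate([557, 409, 0]) cylinder(h = 583, r = 145); translate([557, 409, 0]) cylinder(h = 583, r = 87); }


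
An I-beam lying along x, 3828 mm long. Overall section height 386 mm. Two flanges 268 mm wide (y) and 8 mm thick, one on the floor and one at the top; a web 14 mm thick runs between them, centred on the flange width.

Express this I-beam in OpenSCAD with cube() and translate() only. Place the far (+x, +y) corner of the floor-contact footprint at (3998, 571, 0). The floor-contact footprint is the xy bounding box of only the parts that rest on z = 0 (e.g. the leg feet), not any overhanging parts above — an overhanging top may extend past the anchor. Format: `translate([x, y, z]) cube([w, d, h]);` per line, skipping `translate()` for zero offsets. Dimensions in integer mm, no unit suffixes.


translate([170, 303, 0]) cube([3828, 268, 8]);
translate([170, 430, 8]) cube([3828, 14, 370]);
translate([170, 303, 378]) cube([3828, 268, 8]);


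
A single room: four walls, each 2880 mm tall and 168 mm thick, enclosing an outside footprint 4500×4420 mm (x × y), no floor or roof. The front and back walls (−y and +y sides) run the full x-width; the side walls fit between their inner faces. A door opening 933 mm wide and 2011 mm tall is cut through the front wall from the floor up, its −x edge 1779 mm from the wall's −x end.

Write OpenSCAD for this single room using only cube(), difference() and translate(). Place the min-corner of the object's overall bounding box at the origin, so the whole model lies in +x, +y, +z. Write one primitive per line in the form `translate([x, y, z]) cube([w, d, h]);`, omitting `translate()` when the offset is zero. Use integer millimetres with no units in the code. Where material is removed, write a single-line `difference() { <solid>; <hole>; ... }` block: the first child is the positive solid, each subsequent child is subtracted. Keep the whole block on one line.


difference() { cube([4500, 168, 2880]); translate([1779, 0, 0]) cube([933, 168, 2011]); }
translate([0, 4252, 0]) cube([4500, 168, 2880]);
translate([0, 168, 0]) cube([168, 4084, 2880]);
translate([4332, 168, 0]) cube([168, 4084, 2880]);


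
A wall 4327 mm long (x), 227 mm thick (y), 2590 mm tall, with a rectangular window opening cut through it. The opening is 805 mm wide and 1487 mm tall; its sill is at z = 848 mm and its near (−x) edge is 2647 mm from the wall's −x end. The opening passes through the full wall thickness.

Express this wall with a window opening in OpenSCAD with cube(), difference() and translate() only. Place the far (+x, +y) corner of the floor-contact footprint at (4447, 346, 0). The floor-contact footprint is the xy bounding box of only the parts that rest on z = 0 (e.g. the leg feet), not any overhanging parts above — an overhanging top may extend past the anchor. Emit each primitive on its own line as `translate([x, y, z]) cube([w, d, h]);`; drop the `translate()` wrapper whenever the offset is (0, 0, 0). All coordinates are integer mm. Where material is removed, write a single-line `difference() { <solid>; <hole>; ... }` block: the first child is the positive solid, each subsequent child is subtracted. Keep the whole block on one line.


difference() { translate([120, 119, 0]) cube([4327, 227, 2590]); translate([2767, 119, 848]) cube([805, 227, 1487]); }


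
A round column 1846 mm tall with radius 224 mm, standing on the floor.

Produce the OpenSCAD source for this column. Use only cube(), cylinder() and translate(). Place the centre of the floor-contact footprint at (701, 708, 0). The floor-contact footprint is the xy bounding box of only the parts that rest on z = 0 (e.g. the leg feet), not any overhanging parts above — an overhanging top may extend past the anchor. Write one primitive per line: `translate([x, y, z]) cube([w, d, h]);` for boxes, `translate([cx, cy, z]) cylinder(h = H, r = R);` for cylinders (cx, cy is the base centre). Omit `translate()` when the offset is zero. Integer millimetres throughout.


translate([701, 708, 0]) cylinder(h = 1846, r = 224);


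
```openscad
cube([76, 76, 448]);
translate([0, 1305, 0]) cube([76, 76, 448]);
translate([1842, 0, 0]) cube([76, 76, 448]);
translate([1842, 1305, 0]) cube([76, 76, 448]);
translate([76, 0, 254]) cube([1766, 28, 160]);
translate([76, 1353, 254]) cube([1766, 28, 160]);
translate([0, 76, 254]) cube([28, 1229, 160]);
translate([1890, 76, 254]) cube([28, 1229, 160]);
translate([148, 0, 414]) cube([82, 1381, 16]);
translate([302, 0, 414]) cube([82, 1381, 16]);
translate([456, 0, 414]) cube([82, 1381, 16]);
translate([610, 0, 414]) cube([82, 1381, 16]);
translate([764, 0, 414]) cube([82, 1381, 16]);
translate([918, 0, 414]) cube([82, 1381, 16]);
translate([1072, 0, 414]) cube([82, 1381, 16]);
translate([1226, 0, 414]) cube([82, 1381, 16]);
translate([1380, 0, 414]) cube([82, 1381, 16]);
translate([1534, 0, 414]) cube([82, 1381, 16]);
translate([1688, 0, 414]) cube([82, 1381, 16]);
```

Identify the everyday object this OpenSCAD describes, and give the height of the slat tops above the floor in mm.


A bed frame. The slat-top height is 430 mm.

Four posts, four rails, and a row of slats — a bed frame. Slats sit on the rails at z = 254 + 160 = 414; with slat thickness 16, the top is 430 mm.


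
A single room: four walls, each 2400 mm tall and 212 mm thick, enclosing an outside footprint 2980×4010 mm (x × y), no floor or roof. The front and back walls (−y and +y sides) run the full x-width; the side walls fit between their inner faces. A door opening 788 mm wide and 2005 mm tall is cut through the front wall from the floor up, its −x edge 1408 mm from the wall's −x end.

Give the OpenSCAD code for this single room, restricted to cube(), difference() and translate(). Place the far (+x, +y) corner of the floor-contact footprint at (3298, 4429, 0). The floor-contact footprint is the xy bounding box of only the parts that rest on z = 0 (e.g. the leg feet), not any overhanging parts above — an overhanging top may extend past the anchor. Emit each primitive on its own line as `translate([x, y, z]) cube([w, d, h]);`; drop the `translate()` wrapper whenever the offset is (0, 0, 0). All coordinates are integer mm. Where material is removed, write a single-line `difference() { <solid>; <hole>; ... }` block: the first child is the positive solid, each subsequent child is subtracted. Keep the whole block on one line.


difference() { translate([318, 419, 0]) cube([2980, 212, 2400]); translate([1726, 419, 0]) cube([788, 212, 2005]); }
translate([318, 4217, 0]) cube([2980, 212, 2400]);
translate([318, 631, 0]) cube([212, 3586, 2400]);
translate([3086, 631, 0]) cube([212, 3586, 2400]);


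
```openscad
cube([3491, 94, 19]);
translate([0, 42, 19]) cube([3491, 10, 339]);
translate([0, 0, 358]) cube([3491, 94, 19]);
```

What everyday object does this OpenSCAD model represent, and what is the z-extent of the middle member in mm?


An I-beam. The web height is 339 mm.

Two wide flanges with a thin centred web — an I-beam. Overall 377 mm minus two 19 mm flanges gives a web of 377 − 2·19 = 339 mm.


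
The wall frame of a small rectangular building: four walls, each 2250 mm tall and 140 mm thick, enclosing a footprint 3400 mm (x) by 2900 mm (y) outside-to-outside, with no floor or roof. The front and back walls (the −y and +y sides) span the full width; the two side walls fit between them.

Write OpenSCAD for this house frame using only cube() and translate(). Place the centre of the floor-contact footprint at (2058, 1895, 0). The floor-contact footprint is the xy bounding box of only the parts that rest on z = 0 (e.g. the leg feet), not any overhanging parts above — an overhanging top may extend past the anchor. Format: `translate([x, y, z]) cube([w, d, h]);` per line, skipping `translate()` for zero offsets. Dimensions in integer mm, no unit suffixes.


translate([358, 445, 0]) cube([3400, 140, 2250]);
translate([358, 3205, 0]) cube([3400, 140, 2250]);
translate([358, 585, 0]) cube([140, 2620, 2250]);
translate([3618, 585, 0]) cube([140, 2620, 2250]);


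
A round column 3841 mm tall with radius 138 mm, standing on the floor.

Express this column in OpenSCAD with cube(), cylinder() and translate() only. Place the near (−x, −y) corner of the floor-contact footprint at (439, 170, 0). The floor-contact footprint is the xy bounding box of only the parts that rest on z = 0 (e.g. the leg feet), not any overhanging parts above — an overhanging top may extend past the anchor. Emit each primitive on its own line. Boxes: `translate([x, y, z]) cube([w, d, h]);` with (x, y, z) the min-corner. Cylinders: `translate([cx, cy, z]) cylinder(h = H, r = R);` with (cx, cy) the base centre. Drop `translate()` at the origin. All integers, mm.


translate([577, 308, 0]) cylinder(h = 3841, r = 138);


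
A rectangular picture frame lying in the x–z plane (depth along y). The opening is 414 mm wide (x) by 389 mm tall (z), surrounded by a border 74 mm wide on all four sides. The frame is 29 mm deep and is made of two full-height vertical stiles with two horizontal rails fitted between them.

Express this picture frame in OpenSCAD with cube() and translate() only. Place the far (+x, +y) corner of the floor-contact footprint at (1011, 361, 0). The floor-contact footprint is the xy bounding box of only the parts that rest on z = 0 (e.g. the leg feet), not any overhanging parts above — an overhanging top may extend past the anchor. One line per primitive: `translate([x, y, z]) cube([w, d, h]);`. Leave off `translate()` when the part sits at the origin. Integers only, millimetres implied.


translate([449, 332, 0]) cube([74, 29, 537]);
translate([937, 332, 0]) cube([74, 29, 537]);
translate([523, 332, 0]) cube([414, 29, 74]);
translate([523, 332, 463]) cube([414, 29, 74]);


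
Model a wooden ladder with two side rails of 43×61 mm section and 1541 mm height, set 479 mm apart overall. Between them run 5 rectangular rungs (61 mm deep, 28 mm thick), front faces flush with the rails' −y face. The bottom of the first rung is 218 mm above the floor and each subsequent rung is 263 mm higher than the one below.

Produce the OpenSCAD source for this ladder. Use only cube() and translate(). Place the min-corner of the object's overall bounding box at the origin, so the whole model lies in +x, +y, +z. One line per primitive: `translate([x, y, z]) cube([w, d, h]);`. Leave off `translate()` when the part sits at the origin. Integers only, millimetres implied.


cube([43, 61, 1541]);
translate([436, 0, 0]) cube([43, 61, 1541]);
translate([43, 0, 218]) cube([393, 61, 28]);
translate([43, 0, 481]) cube([393, 61, 28]);
translate([43, 0, 744]) cube([393, 61, 28]);
translate([43, 0, 1007]) cube([393, 61, 28]);
translate([43, 0, 1270]) cube([393, 61, 28]);


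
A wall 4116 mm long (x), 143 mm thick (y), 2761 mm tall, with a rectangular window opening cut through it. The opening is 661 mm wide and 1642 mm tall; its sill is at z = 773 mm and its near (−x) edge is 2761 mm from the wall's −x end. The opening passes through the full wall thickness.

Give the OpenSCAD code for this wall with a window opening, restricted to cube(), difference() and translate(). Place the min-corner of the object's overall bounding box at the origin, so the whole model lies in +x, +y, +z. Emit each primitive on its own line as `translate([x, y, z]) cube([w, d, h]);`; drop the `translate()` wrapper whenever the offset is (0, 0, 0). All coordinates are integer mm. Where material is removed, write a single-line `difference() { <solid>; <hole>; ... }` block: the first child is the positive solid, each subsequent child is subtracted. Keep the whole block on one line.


difference() { cube([4116, 143, 2761]); translate([2761, 0, 773]) cube([661, 143, 1642]); }


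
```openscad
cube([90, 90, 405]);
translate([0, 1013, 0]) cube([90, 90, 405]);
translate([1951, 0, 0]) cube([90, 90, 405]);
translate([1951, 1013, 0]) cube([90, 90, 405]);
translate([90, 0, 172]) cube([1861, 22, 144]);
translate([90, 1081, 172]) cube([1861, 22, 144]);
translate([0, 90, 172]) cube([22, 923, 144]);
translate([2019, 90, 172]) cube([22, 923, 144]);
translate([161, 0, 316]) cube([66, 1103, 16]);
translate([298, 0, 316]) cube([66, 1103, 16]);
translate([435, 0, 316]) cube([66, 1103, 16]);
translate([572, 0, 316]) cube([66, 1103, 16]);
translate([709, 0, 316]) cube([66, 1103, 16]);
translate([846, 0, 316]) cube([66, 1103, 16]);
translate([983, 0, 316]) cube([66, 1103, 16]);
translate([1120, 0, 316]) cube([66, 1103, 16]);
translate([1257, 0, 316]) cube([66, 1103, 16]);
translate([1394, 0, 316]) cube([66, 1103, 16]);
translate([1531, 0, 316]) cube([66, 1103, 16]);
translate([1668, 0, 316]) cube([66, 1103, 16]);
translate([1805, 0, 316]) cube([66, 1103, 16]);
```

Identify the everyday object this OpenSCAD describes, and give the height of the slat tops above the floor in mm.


A bed frame. The slat-top height is 332 mm.

Four posts, four rails, and a row of slats — a bed frame. Slats sit on the rails at z = 172 + 144 = 316; with slat thickness 16, the top is 332 mm.


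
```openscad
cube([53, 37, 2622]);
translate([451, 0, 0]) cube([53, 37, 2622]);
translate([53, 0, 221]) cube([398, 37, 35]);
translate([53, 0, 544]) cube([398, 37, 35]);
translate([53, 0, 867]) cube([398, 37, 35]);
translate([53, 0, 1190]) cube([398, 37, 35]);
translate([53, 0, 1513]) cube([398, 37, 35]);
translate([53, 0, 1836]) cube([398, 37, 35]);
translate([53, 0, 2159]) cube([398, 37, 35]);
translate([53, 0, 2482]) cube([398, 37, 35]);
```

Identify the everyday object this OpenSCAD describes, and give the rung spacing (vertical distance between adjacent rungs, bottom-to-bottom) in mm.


A ladder. The rung spacing is 323 mm.

Two tall 53×37 posts with 8 short bars between them — a ladder. Adjacent rungs sit at z = 221 and z = 544, so the spacing is 544 − 221 = 323 mm.


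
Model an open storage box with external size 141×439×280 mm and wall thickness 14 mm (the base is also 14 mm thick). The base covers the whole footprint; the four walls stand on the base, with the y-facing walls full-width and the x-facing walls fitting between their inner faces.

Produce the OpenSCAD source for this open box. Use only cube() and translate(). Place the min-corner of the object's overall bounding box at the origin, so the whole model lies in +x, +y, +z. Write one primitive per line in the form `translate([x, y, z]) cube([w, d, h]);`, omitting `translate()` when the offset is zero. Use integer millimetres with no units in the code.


cube([141, 439, 14]);
translate([0, 0, 14]) cube([141, 14, 266]);
translate([0, 425, 14]) cube([141, 14, 266]);
translate([0, 14, 14]) cube([14, 411, 266]);
translate([127, 14, 14]) cube([14, 411, 266]);


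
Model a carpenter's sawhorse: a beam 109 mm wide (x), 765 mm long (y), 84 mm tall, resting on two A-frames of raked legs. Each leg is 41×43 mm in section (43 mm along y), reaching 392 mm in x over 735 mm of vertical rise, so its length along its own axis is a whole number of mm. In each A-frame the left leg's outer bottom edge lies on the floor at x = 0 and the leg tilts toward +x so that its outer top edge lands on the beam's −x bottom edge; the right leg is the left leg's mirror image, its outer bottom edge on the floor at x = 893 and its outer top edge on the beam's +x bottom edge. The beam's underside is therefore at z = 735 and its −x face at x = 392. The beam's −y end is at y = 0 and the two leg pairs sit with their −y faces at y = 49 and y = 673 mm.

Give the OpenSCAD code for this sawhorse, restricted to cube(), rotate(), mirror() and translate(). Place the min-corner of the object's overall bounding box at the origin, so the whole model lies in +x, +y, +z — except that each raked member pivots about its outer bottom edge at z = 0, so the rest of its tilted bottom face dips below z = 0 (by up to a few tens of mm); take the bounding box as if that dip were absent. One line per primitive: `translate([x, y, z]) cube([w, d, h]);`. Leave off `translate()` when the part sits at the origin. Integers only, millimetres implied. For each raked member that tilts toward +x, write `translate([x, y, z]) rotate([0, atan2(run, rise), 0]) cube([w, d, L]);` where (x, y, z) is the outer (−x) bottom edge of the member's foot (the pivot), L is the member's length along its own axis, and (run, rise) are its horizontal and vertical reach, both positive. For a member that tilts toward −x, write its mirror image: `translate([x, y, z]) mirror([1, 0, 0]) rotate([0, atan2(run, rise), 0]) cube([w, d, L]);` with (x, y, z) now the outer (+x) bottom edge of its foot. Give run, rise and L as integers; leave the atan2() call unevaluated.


translate([392, 0, 735]) cube([109, 765, 84]);
translate([0, 49, 0]) rotate([0, atan2(392, 735), 0]) cube([41, 43, 833]);
translate([893, 49, 0]) mirror([1, 0, 0]) rotate([0, atan2(392, 735), 0]) cube([41, 43, 833]);
translate([0, 673, 0]) rotate([0, atan2(392, 735), 0]) cube([41, 43, 833]);
translate([893, 673, 0]) mirror([1, 0, 0]) rotate([0, atan2(392, 735), 0]) cube([41, 43, 833]);
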